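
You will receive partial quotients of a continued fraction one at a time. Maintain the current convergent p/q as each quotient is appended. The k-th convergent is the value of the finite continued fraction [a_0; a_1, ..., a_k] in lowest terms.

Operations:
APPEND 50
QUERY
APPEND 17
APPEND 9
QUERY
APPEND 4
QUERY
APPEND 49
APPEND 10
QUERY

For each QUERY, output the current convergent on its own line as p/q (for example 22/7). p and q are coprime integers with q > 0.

APPEND 50: p_0 = 50·1 + 0 = 50, q_0 = 50·0 + 1 = 1 → 50/1
APPEND 17: p_1 = 17·50 + 1 = 851, q_1 = 17·1 + 0 = 17 → 851/17
APPEND 9: p_2 = 9·851 + 50 = 7709, q_2 = 9·17 + 1 = 154 → 7709/154
APPEND 4: p_3 = 4·7709 + 851 = 31687, q_3 = 4·154 + 17 = 633 → 31687/633
APPEND 49: p_4 = 49·31687 + 7709 = 1560372, q_4 = 49·633 + 154 = 31171 → 1560372/31171
APPEND 10: p_5 = 10·1560372 + 31687 = 15635407, q_5 = 10·31171 + 633 = 312343 → 15635407/312343

50/1
7709/154
31687/633
15635407/312343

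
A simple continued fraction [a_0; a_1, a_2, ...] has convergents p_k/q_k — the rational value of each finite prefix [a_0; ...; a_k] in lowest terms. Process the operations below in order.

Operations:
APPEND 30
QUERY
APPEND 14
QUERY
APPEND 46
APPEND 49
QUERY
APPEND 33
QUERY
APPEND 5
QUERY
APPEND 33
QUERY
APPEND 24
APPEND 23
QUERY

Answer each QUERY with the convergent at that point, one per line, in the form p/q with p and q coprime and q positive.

APPEND 30: p_0 = 30·1 + 0 = 30, q_0 = 30·0 + 1 = 1 → 30/1
APPEND 14: p_1 = 14·30 + 1 = 421, q_1 = 14·1 + 0 = 14 → 421/14
APPEND 46: p_2 = 46·421 + 30 = 19396, q_2 = 46·14 + 1 = 645 → 19396/645
APPEND 49: p_3 = 49·19396 + 421 = 950825, q_3 = 49·645 + 14 = 31619 → 950825/31619
APPEND 33: p_4 = 33·950825 + 19396 = 31396621, q_4 = 33·31619 + 645 = 1044072 → 31396621/1044072
APPEND 5: p_5 = 5·31396621 + 950825 = 157933930, q_5 = 5·1044072 + 31619 = 5251979 → 157933930/5251979
APPEND 33: p_6 = 33·157933930 + 31396621 = 5243216311, q_6 = 33·5251979 + 1044072 = 174359379 → 5243216311/174359379
APPEND 24: p_7 = 24·5243216311 + 157933930 = 125995125394, q_7 = 24·174359379 + 5251979 = 4189877075 → 125995125394/4189877075
APPEND 23: p_8 = 23·125995125394 + 5243216311 = 2903131100373, q_8 = 23·4189877075 + 174359379 = 96541532104 → 2903131100373/96541532104

30/1
421/14
950825/31619
31396621/1044072
157933930/5251979
5243216311/174359379
2903131100373/96541532104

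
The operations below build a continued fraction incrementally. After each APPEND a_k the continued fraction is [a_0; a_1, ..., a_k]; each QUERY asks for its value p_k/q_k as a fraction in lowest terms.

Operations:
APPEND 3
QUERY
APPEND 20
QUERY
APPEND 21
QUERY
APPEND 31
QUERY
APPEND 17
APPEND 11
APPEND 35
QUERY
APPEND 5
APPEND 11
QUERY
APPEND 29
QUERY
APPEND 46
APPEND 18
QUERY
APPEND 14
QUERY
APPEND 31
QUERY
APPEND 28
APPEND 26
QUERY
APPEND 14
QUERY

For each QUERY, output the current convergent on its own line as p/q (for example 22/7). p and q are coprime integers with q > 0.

3/1
61/20
1284/421
39865/13071
263485029/86391893
14837757808/4865027777
431619910321/141520226977
358079985296653/117407838663919
5032989147785716/1650224536763585
156380743566653849/51274368478335054
114132419777933084537/37421920458662107576
1602237570700077277006/525344218963199651161

APPEND 3: p_0 = 3·1 + 0 = 3, q_0 = 3·0 + 1 = 1 → 3/1
APPEND 20: p_1 = 20·3 + 1 = 61, q_1 = 20·1 + 0 = 20 → 61/20
APPEND 21: p_2 = 21·61 + 3 = 1284, q_2 = 21·20 + 1 = 421 → 1284/421
APPEND 31: p_3 = 31·1284 + 61 = 39865, q_3 = 31·421 + 20 = 13071 → 39865/13071
APPEND 17: p_4 = 17·39865 + 1284 = 678989, q_4 = 17·13071 + 421 = 222628 → 678989/222628
APPEND 11: p_5 = 11·678989 + 39865 = 7508744, q_5 = 11·222628 + 13071 = 2461979 → 7508744/2461979
APPEND 35: p_6 = 35·7508744 + 678989 = 263485029, q_6 = 35·2461979 + 222628 = 86391893 → 263485029/86391893
APPEND 5: p_7 = 5·263485029 + 7508744 = 1324933889, q_7 = 5·86391893 + 2461979 = 434421444 → 1324933889/434421444
APPEND 11: p_8 = 11·1324933889 + 263485029 = 14837757808, q_8 = 11·434421444 + 86391893 = 4865027777 → 14837757808/4865027777
APPEND 29: p_9 = 29·14837757808 + 1324933889 = 431619910321, q_9 = 29·4865027777 + 434421444 = 141520226977 → 431619910321/141520226977
APPEND 46: p_10 = 46·431619910321 + 14837757808 = 19869353632574, q_10 = 46·141520226977 + 4865027777 = 6514795468719 → 19869353632574/6514795468719
APPEND 18: p_11 = 18·19869353632574 + 431619910321 = 358079985296653, q_11 = 18·6514795468719 + 141520226977 = 117407838663919 → 358079985296653/117407838663919
APPEND 14: p_12 = 14·358079985296653 + 19869353632574 = 5032989147785716, q_12 = 14·117407838663919 + 6514795468719 = 1650224536763585 → 5032989147785716/1650224536763585
APPEND 31: p_13 = 31·5032989147785716 + 358079985296653 = 156380743566653849, q_13 = 31·1650224536763585 + 117407838663919 = 51274368478335054 → 156380743566653849/51274368478335054
APPEND 28: p_14 = 28·156380743566653849 + 5032989147785716 = 4383693809014093488, q_14 = 28·51274368478335054 + 1650224536763585 = 1437332541930145097 → 4383693809014093488/1437332541930145097
APPEND 26: p_15 = 26·4383693809014093488 + 156380743566653849 = 114132419777933084537, q_15 = 26·1437332541930145097 + 51274368478335054 = 37421920458662107576 → 114132419777933084537/37421920458662107576
APPEND 14: p_16 = 14·114132419777933084537 + 4383693809014093488 = 1602237570700077277006, q_16 = 14·37421920458662107576 + 1437332541930145097 = 525344218963199651161 → 1602237570700077277006/525344218963199651161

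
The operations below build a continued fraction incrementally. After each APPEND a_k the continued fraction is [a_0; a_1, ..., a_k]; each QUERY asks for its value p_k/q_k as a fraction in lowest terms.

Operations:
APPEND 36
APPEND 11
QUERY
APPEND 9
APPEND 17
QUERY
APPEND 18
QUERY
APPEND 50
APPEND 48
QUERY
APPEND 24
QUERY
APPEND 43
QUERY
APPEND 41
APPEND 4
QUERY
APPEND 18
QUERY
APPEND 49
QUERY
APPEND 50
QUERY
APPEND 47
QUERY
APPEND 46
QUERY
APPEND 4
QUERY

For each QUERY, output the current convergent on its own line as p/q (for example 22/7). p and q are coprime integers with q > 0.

397/11
61750/1711
1115109/30898
2680340709/74268226
64383994216/1783984035
2771192091997/76785581731
457504231156369/12676756921755
8348759420580735/231331617426596
409546715839612384/11347926010824959
20485684551401199935/567627632158674546
963236720631696009329/26689846637468528621
44329374833609417629069/1228300572955710991112
178280736055069366525605/4939892138460312493069

APPEND 36: p_0 = 36·1 + 0 = 36, q_0 = 36·0 + 1 = 1 → 36/1
APPEND 11: p_1 = 11·36 + 1 = 397, q_1 = 11·1 + 0 = 11 → 397/11
APPEND 9: p_2 = 9·397 + 36 = 3609, q_2 = 9·11 + 1 = 100 → 3609/100
APPEND 17: p_3 = 17·3609 + 397 = 61750, q_3 = 17·100 + 11 = 1711 → 61750/1711
APPEND 18: p_4 = 18·61750 + 3609 = 1115109, q_4 = 18·1711 + 100 = 30898 → 1115109/30898
APPEND 50: p_5 = 50·1115109 + 61750 = 55817200, q_5 = 50·30898 + 1711 = 1546611 → 55817200/1546611
APPEND 48: p_6 = 48·55817200 + 1115109 = 2680340709, q_6 = 48·1546611 + 30898 = 74268226 → 2680340709/74268226
APPEND 24: p_7 = 24·2680340709 + 55817200 = 64383994216, q_7 = 24·74268226 + 1546611 = 1783984035 → 64383994216/1783984035
APPEND 43: p_8 = 43·64383994216 + 2680340709 = 2771192091997, q_8 = 43·1783984035 + 74268226 = 76785581731 → 2771192091997/76785581731
APPEND 41: p_9 = 41·2771192091997 + 64383994216 = 113683259766093, q_9 = 41·76785581731 + 1783984035 = 3149992835006 → 113683259766093/3149992835006
APPEND 4: p_10 = 4·113683259766093 + 2771192091997 = 457504231156369, q_10 = 4·3149992835006 + 76785581731 = 12676756921755 → 457504231156369/12676756921755
APPEND 18: p_11 = 18·457504231156369 + 113683259766093 = 8348759420580735, q_11 = 18·12676756921755 + 3149992835006 = 231331617426596 → 8348759420580735/231331617426596
APPEND 49: p_12 = 49·8348759420580735 + 457504231156369 = 409546715839612384, q_12 = 49·231331617426596 + 12676756921755 = 11347926010824959 → 409546715839612384/11347926010824959
APPEND 50: p_13 = 50·409546715839612384 + 8348759420580735 = 20485684551401199935, q_13 = 50·11347926010824959 + 231331617426596 = 567627632158674546 → 20485684551401199935/567627632158674546
APPEND 47: p_14 = 47·20485684551401199935 + 409546715839612384 = 963236720631696009329, q_14 = 47·567627632158674546 + 11347926010824959 = 26689846637468528621 → 963236720631696009329/26689846637468528621
APPEND 46: p_15 = 46·963236720631696009329 + 20485684551401199935 = 44329374833609417629069, q_15 = 46·26689846637468528621 + 567627632158674546 = 1228300572955710991112 → 44329374833609417629069/1228300572955710991112
APPEND 4: p_16 = 4·44329374833609417629069 + 963236720631696009329 = 178280736055069366525605, q_16 = 4·1228300572955710991112 + 26689846637468528621 = 4939892138460312493069 → 178280736055069366525605/4939892138460312493069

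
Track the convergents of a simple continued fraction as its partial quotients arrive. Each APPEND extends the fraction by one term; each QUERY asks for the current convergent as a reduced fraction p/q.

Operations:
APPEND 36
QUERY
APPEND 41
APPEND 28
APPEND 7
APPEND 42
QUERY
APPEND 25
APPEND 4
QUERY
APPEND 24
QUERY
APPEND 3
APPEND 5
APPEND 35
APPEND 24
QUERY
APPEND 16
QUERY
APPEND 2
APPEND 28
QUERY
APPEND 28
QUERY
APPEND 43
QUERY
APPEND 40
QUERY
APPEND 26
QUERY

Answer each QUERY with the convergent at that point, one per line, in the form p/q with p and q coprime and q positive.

36/1
12272674/340677
1240704958/34440713
30084027063/835102121
412223659375646/11442911268165
6612734221319413/183562804350251
388468113077724629/10783481363472927
10890744858278304084/302316046697210623
468690497019044800241/13010373489343529716
18758510625620070313724/520717255620438399263
488189966763140872957065/13551659019620741910554

APPEND 36: p_0 = 36·1 + 0 = 36, q_0 = 36·0 + 1 = 1 → 36/1
APPEND 41: p_1 = 41·36 + 1 = 1477, q_1 = 41·1 + 0 = 41 → 1477/41
APPEND 28: p_2 = 28·1477 + 36 = 41392, q_2 = 28·41 + 1 = 1149 → 41392/1149
APPEND 7: p_3 = 7·41392 + 1477 = 291221, q_3 = 7·1149 + 41 = 8084 → 291221/8084
APPEND 42: p_4 = 42·291221 + 41392 = 12272674, q_4 = 42·8084 + 1149 = 340677 → 12272674/340677
APPEND 25: p_5 = 25·12272674 + 291221 = 307108071, q_5 = 25·340677 + 8084 = 8525009 → 307108071/8525009
APPEND 4: p_6 = 4·307108071 + 12272674 = 1240704958, q_6 = 4·8525009 + 340677 = 34440713 → 1240704958/34440713
APPEND 24: p_7 = 24·1240704958 + 307108071 = 30084027063, q_7 = 24·34440713 + 8525009 = 835102121 → 30084027063/835102121
APPEND 3: p_8 = 3·30084027063 + 1240704958 = 91492786147, q_8 = 3·835102121 + 34440713 = 2539747076 → 91492786147/2539747076
APPEND 5: p_9 = 5·91492786147 + 30084027063 = 487547957798, q_9 = 5·2539747076 + 835102121 = 13533837501 → 487547957798/13533837501
APPEND 35: p_10 = 35·487547957798 + 91492786147 = 17155671309077, q_10 = 35·13533837501 + 2539747076 = 476224059611 → 17155671309077/476224059611
APPEND 24: p_11 = 24·17155671309077 + 487547957798 = 412223659375646, q_11 = 24·476224059611 + 13533837501 = 11442911268165 → 412223659375646/11442911268165
APPEND 16: p_12 = 16·412223659375646 + 17155671309077 = 6612734221319413, q_12 = 16·11442911268165 + 476224059611 = 183562804350251 → 6612734221319413/183562804350251
APPEND 2: p_13 = 2·6612734221319413 + 412223659375646 = 13637692102014472, q_13 = 2·183562804350251 + 11442911268165 = 378568519968667 → 13637692102014472/378568519968667
APPEND 28: p_14 = 28·13637692102014472 + 6612734221319413 = 388468113077724629, q_14 = 28·378568519968667 + 183562804350251 = 10783481363472927 → 388468113077724629/10783481363472927
APPEND 28: p_15 = 28·388468113077724629 + 13637692102014472 = 10890744858278304084, q_15 = 28·10783481363472927 + 378568519968667 = 302316046697210623 → 10890744858278304084/302316046697210623
APPEND 43: p_16 = 43·10890744858278304084 + 388468113077724629 = 468690497019044800241, q_16 = 43·302316046697210623 + 10783481363472927 = 13010373489343529716 → 468690497019044800241/13010373489343529716
APPEND 40: p_17 = 40·468690497019044800241 + 10890744858278304084 = 18758510625620070313724, q_17 = 40·13010373489343529716 + 302316046697210623 = 520717255620438399263 → 18758510625620070313724/520717255620438399263
APPEND 26: p_18 = 26·18758510625620070313724 + 468690497019044800241 = 488189966763140872957065, q_18 = 26·520717255620438399263 + 13010373489343529716 = 13551659019620741910554 → 488189966763140872957065/13551659019620741910554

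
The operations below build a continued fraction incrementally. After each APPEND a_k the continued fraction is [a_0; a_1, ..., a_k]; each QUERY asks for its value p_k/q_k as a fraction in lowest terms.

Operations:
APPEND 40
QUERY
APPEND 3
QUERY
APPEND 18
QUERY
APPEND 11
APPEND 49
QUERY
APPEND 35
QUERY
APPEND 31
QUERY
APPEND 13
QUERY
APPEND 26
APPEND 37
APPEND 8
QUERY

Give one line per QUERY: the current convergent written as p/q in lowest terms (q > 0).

40/1
121/3
2218/55
1203649/29847
42152234/1045253
1307922903/32432690
17045149973/422670223
132147462393481/3276873332720

APPEND 40: p_0 = 40·1 + 0 = 40, q_0 = 40·0 + 1 = 1 → 40/1
APPEND 3: p_1 = 3·40 + 1 = 121, q_1 = 3·1 + 0 = 3 → 121/3
APPEND 18: p_2 = 18·121 + 40 = 2218, q_2 = 18·3 + 1 = 55 → 2218/55
APPEND 11: p_3 = 11·2218 + 121 = 24519, q_3 = 11·55 + 3 = 608 → 24519/608
APPEND 49: p_4 = 49·24519 + 2218 = 1203649, q_4 = 49·608 + 55 = 29847 → 1203649/29847
APPEND 35: p_5 = 35·1203649 + 24519 = 42152234, q_5 = 35·29847 + 608 = 1045253 → 42152234/1045253
APPEND 31: p_6 = 31·42152234 + 1203649 = 1307922903, q_6 = 31·1045253 + 29847 = 32432690 → 1307922903/32432690
APPEND 13: p_7 = 13·1307922903 + 42152234 = 17045149973, q_7 = 13·32432690 + 1045253 = 422670223 → 17045149973/422670223
APPEND 26: p_8 = 26·17045149973 + 1307922903 = 444481822201, q_8 = 26·422670223 + 32432690 = 11021858488 → 444481822201/11021858488
APPEND 37: p_9 = 37·444481822201 + 17045149973 = 16462872571410, q_9 = 37·11021858488 + 422670223 = 408231434279 → 16462872571410/408231434279
APPEND 8: p_10 = 8·16462872571410 + 444481822201 = 132147462393481, q_10 = 8·408231434279 + 11021858488 = 3276873332720 → 132147462393481/3276873332720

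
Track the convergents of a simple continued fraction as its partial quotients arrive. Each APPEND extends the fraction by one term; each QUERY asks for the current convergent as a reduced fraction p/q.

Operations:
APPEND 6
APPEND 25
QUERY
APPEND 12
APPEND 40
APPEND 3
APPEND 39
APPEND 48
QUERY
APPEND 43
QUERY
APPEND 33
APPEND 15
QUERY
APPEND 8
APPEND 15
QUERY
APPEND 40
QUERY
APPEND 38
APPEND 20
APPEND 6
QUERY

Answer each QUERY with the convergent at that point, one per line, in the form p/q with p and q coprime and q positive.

APPEND 6: p_0 = 6·1 + 0 = 6, q_0 = 6·0 + 1 = 1 → 6/1
APPEND 25: p_1 = 25·6 + 1 = 151, q_1 = 25·1 + 0 = 25 → 151/25
APPEND 12: p_2 = 12·151 + 6 = 1818, q_2 = 12·25 + 1 = 301 → 1818/301
APPEND 40: p_3 = 40·1818 + 151 = 72871, q_3 = 40·301 + 25 = 12065 → 72871/12065
APPEND 3: p_4 = 3·72871 + 1818 = 220431, q_4 = 3·12065 + 301 = 36496 → 220431/36496
APPEND 39: p_5 = 39·220431 + 72871 = 8669680, q_5 = 39·36496 + 12065 = 1435409 → 8669680/1435409
APPEND 48: p_6 = 48·8669680 + 220431 = 416365071, q_6 = 48·1435409 + 36496 = 68936128 → 416365071/68936128
APPEND 43: p_7 = 43·416365071 + 8669680 = 17912367733, q_7 = 43·68936128 + 1435409 = 2965688913 → 17912367733/2965688913
APPEND 33: p_8 = 33·17912367733 + 416365071 = 591524500260, q_8 = 33·2965688913 + 68936128 = 97936670257 → 591524500260/97936670257
APPEND 15: p_9 = 15·591524500260 + 17912367733 = 8890779871633, q_9 = 15·97936670257 + 2965688913 = 1472015742768 → 8890779871633/1472015742768
APPEND 8: p_10 = 8·8890779871633 + 591524500260 = 71717763473324, q_10 = 8·1472015742768 + 97936670257 = 11874062612401 → 71717763473324/11874062612401
APPEND 15: p_11 = 15·71717763473324 + 8890779871633 = 1084657231971493, q_11 = 15·11874062612401 + 1472015742768 = 179582954928783 → 1084657231971493/179582954928783
APPEND 40: p_12 = 40·1084657231971493 + 71717763473324 = 43458007042333044, q_12 = 40·179582954928783 + 11874062612401 = 7195192259763721 → 43458007042333044/7195192259763721
APPEND 38: p_13 = 38·43458007042333044 + 1084657231971493 = 1652488924840627165, q_13 = 38·7195192259763721 + 179582954928783 = 273596888825950181 → 1652488924840627165/273596888825950181
APPEND 20: p_14 = 20·1652488924840627165 + 43458007042333044 = 33093236503854876344, q_14 = 20·273596888825950181 + 7195192259763721 = 5479132968778767341 → 33093236503854876344/5479132968778767341
APPEND 6: p_15 = 6·33093236503854876344 + 1652488924840627165 = 200211907947969885229, q_15 = 6·5479132968778767341 + 273596888825950181 = 33148394701498554227 → 200211907947969885229/33148394701498554227

151/25
416365071/68936128
17912367733/2965688913
8890779871633/1472015742768
1084657231971493/179582954928783
43458007042333044/7195192259763721
200211907947969885229/33148394701498554227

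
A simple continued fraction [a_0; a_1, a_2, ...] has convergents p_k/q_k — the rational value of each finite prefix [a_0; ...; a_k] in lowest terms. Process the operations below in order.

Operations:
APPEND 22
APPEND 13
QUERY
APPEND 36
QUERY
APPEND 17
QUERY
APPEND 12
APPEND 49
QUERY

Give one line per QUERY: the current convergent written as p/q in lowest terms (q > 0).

APPEND 22: p_0 = 22·1 + 0 = 22, q_0 = 22·0 + 1 = 1 → 22/1
APPEND 13: p_1 = 13·22 + 1 = 287, q_1 = 13·1 + 0 = 13 → 287/13
APPEND 36: p_2 = 36·287 + 22 = 10354, q_2 = 36·13 + 1 = 469 → 10354/469
APPEND 17: p_3 = 17·10354 + 287 = 176305, q_3 = 17·469 + 13 = 7986 → 176305/7986
APPEND 12: p_4 = 12·176305 + 10354 = 2126014, q_4 = 12·7986 + 469 = 96301 → 2126014/96301
APPEND 49: p_5 = 49·2126014 + 176305 = 104350991, q_5 = 49·96301 + 7986 = 4726735 → 104350991/4726735

287/13
10354/469
176305/7986
104350991/4726735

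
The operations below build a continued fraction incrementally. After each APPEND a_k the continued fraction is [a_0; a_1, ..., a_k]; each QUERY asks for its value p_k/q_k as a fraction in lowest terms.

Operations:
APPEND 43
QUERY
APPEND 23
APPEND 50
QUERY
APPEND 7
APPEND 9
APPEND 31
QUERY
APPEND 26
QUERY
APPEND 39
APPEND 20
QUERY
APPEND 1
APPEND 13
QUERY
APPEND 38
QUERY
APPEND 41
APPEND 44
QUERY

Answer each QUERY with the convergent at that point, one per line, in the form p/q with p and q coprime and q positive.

43/1
49543/1151
98917313/2298081
2575029800/59823977
2013076620060/46768487657
29489898714509/685119458590
1122729752850915/26083643347261
2027824759439339971/47111121497984065

APPEND 43: p_0 = 43·1 + 0 = 43, q_0 = 43·0 + 1 = 1 → 43/1
APPEND 23: p_1 = 23·43 + 1 = 990, q_1 = 23·1 + 0 = 23 → 990/23
APPEND 50: p_2 = 50·990 + 43 = 49543, q_2 = 50·23 + 1 = 1151 → 49543/1151
APPEND 7: p_3 = 7·49543 + 990 = 347791, q_3 = 7·1151 + 23 = 8080 → 347791/8080
APPEND 9: p_4 = 9·347791 + 49543 = 3179662, q_4 = 9·8080 + 1151 = 73871 → 3179662/73871
APPEND 31: p_5 = 31·3179662 + 347791 = 98917313, q_5 = 31·73871 + 8080 = 2298081 → 98917313/2298081
APPEND 26: p_6 = 26·98917313 + 3179662 = 2575029800, q_6 = 26·2298081 + 73871 = 59823977 → 2575029800/59823977
APPEND 39: p_7 = 39·2575029800 + 98917313 = 100525079513, q_7 = 39·59823977 + 2298081 = 2335433184 → 100525079513/2335433184
APPEND 20: p_8 = 20·100525079513 + 2575029800 = 2013076620060, q_8 = 20·2335433184 + 59823977 = 46768487657 → 2013076620060/46768487657
APPEND 1: p_9 = 1·2013076620060 + 100525079513 = 2113601699573, q_9 = 1·46768487657 + 2335433184 = 49103920841 → 2113601699573/49103920841
APPEND 13: p_10 = 13·2113601699573 + 2013076620060 = 29489898714509, q_10 = 13·49103920841 + 46768487657 = 685119458590 → 29489898714509/685119458590
APPEND 38: p_11 = 38·29489898714509 + 2113601699573 = 1122729752850915, q_11 = 38·685119458590 + 49103920841 = 26083643347261 → 1122729752850915/26083643347261
APPEND 41: p_12 = 41·1122729752850915 + 29489898714509 = 46061409765602024, q_12 = 41·26083643347261 + 685119458590 = 1070114496696291 → 46061409765602024/1070114496696291
APPEND 44: p_13 = 44·46061409765602024 + 1122729752850915 = 2027824759439339971, q_13 = 44·1070114496696291 + 26083643347261 = 47111121497984065 → 2027824759439339971/47111121497984065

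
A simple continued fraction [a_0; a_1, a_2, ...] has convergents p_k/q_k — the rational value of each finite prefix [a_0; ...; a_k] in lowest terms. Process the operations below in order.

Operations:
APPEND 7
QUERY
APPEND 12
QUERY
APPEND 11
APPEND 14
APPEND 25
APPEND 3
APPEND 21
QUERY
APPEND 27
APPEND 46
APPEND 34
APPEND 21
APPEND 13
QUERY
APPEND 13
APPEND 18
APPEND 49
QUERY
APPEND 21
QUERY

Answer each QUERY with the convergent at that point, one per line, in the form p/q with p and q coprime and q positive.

7/1
85/12
21575821/3046266
250786072689437/35408204698554
2908033925773759014/410582052702936347
61127993145042824177/8630592882930244887

APPEND 7: p_0 = 7·1 + 0 = 7, q_0 = 7·0 + 1 = 1 → 7/1
APPEND 12: p_1 = 12·7 + 1 = 85, q_1 = 12·1 + 0 = 12 → 85/12
APPEND 11: p_2 = 11·85 + 7 = 942, q_2 = 11·12 + 1 = 133 → 942/133
APPEND 14: p_3 = 14·942 + 85 = 13273, q_3 = 14·133 + 12 = 1874 → 13273/1874
APPEND 25: p_4 = 25·13273 + 942 = 332767, q_4 = 25·1874 + 133 = 46983 → 332767/46983
APPEND 3: p_5 = 3·332767 + 13273 = 1011574, q_5 = 3·46983 + 1874 = 142823 → 1011574/142823
APPEND 21: p_6 = 21·1011574 + 332767 = 21575821, q_6 = 21·142823 + 46983 = 3046266 → 21575821/3046266
APPEND 27: p_7 = 27·21575821 + 1011574 = 583558741, q_7 = 27·3046266 + 142823 = 82392005 → 583558741/82392005
APPEND 46: p_8 = 46·583558741 + 21575821 = 26865277907, q_8 = 46·82392005 + 3046266 = 3793078496 → 26865277907/3793078496
APPEND 34: p_9 = 34·26865277907 + 583558741 = 914003007579, q_9 = 34·3793078496 + 82392005 = 129047060869 → 914003007579/129047060869
APPEND 21: p_10 = 21·914003007579 + 26865277907 = 19220928437066, q_10 = 21·129047060869 + 3793078496 = 2713781356745 → 19220928437066/2713781356745
APPEND 13: p_11 = 13·19220928437066 + 914003007579 = 250786072689437, q_11 = 13·2713781356745 + 129047060869 = 35408204698554 → 250786072689437/35408204698554
APPEND 13: p_12 = 13·250786072689437 + 19220928437066 = 3279439873399747, q_12 = 13·35408204698554 + 2713781356745 = 463020442437947 → 3279439873399747/463020442437947
APPEND 18: p_13 = 18·3279439873399747 + 250786072689437 = 59280703793884883, q_13 = 18·463020442437947 + 35408204698554 = 8369776168581600 → 59280703793884883/8369776168581600
APPEND 49: p_14 = 49·59280703793884883 + 3279439873399747 = 2908033925773759014, q_14 = 49·8369776168581600 + 463020442437947 = 410582052702936347 → 2908033925773759014/410582052702936347
APPEND 21: p_15 = 21·2908033925773759014 + 59280703793884883 = 61127993145042824177, q_15 = 21·410582052702936347 + 8369776168581600 = 8630592882930244887 → 61127993145042824177/8630592882930244887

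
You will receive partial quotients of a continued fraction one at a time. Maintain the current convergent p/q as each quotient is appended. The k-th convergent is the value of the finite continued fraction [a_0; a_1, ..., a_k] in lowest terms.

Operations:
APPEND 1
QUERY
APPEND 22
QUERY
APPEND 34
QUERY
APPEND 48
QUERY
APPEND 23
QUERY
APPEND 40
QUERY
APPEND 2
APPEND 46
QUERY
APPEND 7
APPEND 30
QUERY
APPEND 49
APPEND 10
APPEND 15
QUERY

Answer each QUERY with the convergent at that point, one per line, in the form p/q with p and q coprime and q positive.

1/1
23/22
783/749
37607/35974
865744/828151
34667367/33162014
3263889355/3122162248
690786668245/660790799698
5124952889688843/4902413254436137

APPEND 1: p_0 = 1·1 + 0 = 1, q_0 = 1·0 + 1 = 1 → 1/1
APPEND 22: p_1 = 22·1 + 1 = 23, q_1 = 22·1 + 0 = 22 → 23/22
APPEND 34: p_2 = 34·23 + 1 = 783, q_2 = 34·22 + 1 = 749 → 783/749
APPEND 48: p_3 = 48·783 + 23 = 37607, q_3 = 48·749 + 22 = 35974 → 37607/35974
APPEND 23: p_4 = 23·37607 + 783 = 865744, q_4 = 23·35974 + 749 = 828151 → 865744/828151
APPEND 40: p_5 = 40·865744 + 37607 = 34667367, q_5 = 40·828151 + 35974 = 33162014 → 34667367/33162014
APPEND 2: p_6 = 2·34667367 + 865744 = 70200478, q_6 = 2·33162014 + 828151 = 67152179 → 70200478/67152179
APPEND 46: p_7 = 46·70200478 + 34667367 = 3263889355, q_7 = 46·67152179 + 33162014 = 3122162248 → 3263889355/3122162248
APPEND 7: p_8 = 7·3263889355 + 70200478 = 22917425963, q_8 = 7·3122162248 + 67152179 = 21922287915 → 22917425963/21922287915
APPEND 30: p_9 = 30·22917425963 + 3263889355 = 690786668245, q_9 = 30·21922287915 + 3122162248 = 660790799698 → 690786668245/660790799698
APPEND 49: p_10 = 49·690786668245 + 22917425963 = 33871464169968, q_10 = 49·660790799698 + 21922287915 = 32400671473117 → 33871464169968/32400671473117
APPEND 10: p_11 = 10·33871464169968 + 690786668245 = 339405428367925, q_11 = 10·32400671473117 + 660790799698 = 324667505530868 → 339405428367925/324667505530868
APPEND 15: p_12 = 15·339405428367925 + 33871464169968 = 5124952889688843, q_12 = 15·324667505530868 + 32400671473117 = 4902413254436137 → 5124952889688843/4902413254436137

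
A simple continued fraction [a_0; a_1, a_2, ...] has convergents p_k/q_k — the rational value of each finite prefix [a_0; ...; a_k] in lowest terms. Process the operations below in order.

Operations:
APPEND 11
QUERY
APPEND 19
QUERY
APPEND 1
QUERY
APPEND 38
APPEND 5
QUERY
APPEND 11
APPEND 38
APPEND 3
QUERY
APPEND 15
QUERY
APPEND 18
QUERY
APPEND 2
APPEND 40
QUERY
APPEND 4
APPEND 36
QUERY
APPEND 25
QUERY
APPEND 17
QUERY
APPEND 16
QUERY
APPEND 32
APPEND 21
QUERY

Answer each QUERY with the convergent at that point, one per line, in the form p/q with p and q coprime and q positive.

APPEND 11: p_0 = 11·1 + 0 = 11, q_0 = 11·0 + 1 = 1 → 11/1
APPEND 19: p_1 = 19·11 + 1 = 210, q_1 = 19·1 + 0 = 19 → 210/19
APPEND 1: p_2 = 1·210 + 11 = 221, q_2 = 1·19 + 1 = 20 → 221/20
APPEND 38: p_3 = 38·221 + 210 = 8608, q_3 = 38·20 + 19 = 779 → 8608/779
APPEND 5: p_4 = 5·8608 + 221 = 43261, q_4 = 5·779 + 20 = 3915 → 43261/3915
APPEND 11: p_5 = 11·43261 + 8608 = 484479, q_5 = 11·3915 + 779 = 43844 → 484479/43844
APPEND 38: p_6 = 38·484479 + 43261 = 18453463, q_6 = 38·43844 + 3915 = 1669987 → 18453463/1669987
APPEND 3: p_7 = 3·18453463 + 484479 = 55844868, q_7 = 3·1669987 + 43844 = 5053805 → 55844868/5053805
APPEND 15: p_8 = 15·55844868 + 18453463 = 856126483, q_8 = 15·5053805 + 1669987 = 77477062 → 856126483/77477062
APPEND 18: p_9 = 18·856126483 + 55844868 = 15466121562, q_9 = 18·77477062 + 5053805 = 1399640921 → 15466121562/1399640921
APPEND 2: p_10 = 2·15466121562 + 856126483 = 31788369607, q_10 = 2·1399640921 + 77477062 = 2876758904 → 31788369607/2876758904
APPEND 40: p_11 = 40·31788369607 + 15466121562 = 1287000905842, q_11 = 40·2876758904 + 1399640921 = 116469997081 → 1287000905842/116469997081
APPEND 4: p_12 = 4·1287000905842 + 31788369607 = 5179791992975, q_12 = 4·116469997081 + 2876758904 = 468756747228 → 5179791992975/468756747228
APPEND 36: p_13 = 36·5179791992975 + 1287000905842 = 187759512652942, q_13 = 36·468756747228 + 116469997081 = 16991712897289 → 187759512652942/16991712897289
APPEND 25: p_14 = 25·187759512652942 + 5179791992975 = 4699167608316525, q_14 = 25·16991712897289 + 468756747228 = 425261579179453 → 4699167608316525/425261579179453
APPEND 17: p_15 = 17·4699167608316525 + 187759512652942 = 80073608854033867, q_15 = 17·425261579179453 + 16991712897289 = 7246438558947990 → 80073608854033867/7246438558947990
APPEND 16: p_16 = 16·80073608854033867 + 4699167608316525 = 1285876909272858397, q_16 = 16·7246438558947990 + 425261579179453 = 116368278522347293 → 1285876909272858397/116368278522347293
APPEND 32: p_17 = 32·1285876909272858397 + 80073608854033867 = 41228134705585502571, q_17 = 32·116368278522347293 + 7246438558947990 = 3731031351274061366 → 41228134705585502571/3731031351274061366
APPEND 21: p_18 = 21·41228134705585502571 + 1285876909272858397 = 867076705726568412388, q_18 = 21·3731031351274061366 + 116368278522347293 = 78468026655277635979 → 867076705726568412388/78468026655277635979

11/1
210/19
221/20
43261/3915
55844868/5053805
856126483/77477062
15466121562/1399640921
1287000905842/116469997081
187759512652942/16991712897289
4699167608316525/425261579179453
80073608854033867/7246438558947990
1285876909272858397/116368278522347293
867076705726568412388/78468026655277635979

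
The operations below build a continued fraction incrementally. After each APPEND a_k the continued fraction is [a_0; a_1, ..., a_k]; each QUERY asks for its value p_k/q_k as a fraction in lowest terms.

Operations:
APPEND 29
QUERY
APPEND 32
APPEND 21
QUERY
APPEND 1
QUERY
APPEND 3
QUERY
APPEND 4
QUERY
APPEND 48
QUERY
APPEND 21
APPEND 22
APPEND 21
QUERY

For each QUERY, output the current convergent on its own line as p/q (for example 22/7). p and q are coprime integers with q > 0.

APPEND 29: p_0 = 29·1 + 0 = 29, q_0 = 29·0 + 1 = 1 → 29/1
APPEND 32: p_1 = 32·29 + 1 = 929, q_1 = 32·1 + 0 = 32 → 929/32
APPEND 21: p_2 = 21·929 + 29 = 19538, q_2 = 21·32 + 1 = 673 → 19538/673
APPEND 1: p_3 = 1·19538 + 929 = 20467, q_3 = 1·673 + 32 = 705 → 20467/705
APPEND 3: p_4 = 3·20467 + 19538 = 80939, q_4 = 3·705 + 673 = 2788 → 80939/2788
APPEND 4: p_5 = 4·80939 + 20467 = 344223, q_5 = 4·2788 + 705 = 11857 → 344223/11857
APPEND 48: p_6 = 48·344223 + 80939 = 16603643, q_6 = 48·11857 + 2788 = 571924 → 16603643/571924
APPEND 21: p_7 = 21·16603643 + 344223 = 349020726, q_7 = 21·571924 + 11857 = 12022261 → 349020726/12022261
APPEND 22: p_8 = 22·349020726 + 16603643 = 7695059615, q_8 = 22·12022261 + 571924 = 265061666 → 7695059615/265061666
APPEND 21: p_9 = 21·7695059615 + 349020726 = 161945272641, q_9 = 21·265061666 + 12022261 = 5578317247 → 161945272641/5578317247

29/1
19538/673
20467/705
80939/2788
344223/11857
16603643/571924
161945272641/5578317247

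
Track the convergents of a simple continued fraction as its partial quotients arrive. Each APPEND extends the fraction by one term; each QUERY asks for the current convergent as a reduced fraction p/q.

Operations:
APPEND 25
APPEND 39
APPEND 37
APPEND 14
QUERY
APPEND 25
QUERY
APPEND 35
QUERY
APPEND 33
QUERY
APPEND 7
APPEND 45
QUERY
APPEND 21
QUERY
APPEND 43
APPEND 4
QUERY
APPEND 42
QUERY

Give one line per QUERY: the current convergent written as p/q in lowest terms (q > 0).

506894/20255
12708487/507819
445303939/17793920
14707738474/587707179
4667684035039/186516194964
98124764209076/3920971838417
16994254944310304/679074192825997
717982740206058075/28689904403938769

APPEND 25: p_0 = 25·1 + 0 = 25, q_0 = 25·0 + 1 = 1 → 25/1
APPEND 39: p_1 = 39·25 + 1 = 976, q_1 = 39·1 + 0 = 39 → 976/39
APPEND 37: p_2 = 37·976 + 25 = 36137, q_2 = 37·39 + 1 = 1444 → 36137/1444
APPEND 14: p_3 = 14·36137 + 976 = 506894, q_3 = 14·1444 + 39 = 20255 → 506894/20255
APPEND 25: p_4 = 25·506894 + 36137 = 12708487, q_4 = 25·20255 + 1444 = 507819 → 12708487/507819
APPEND 35: p_5 = 35·12708487 + 506894 = 445303939, q_5 = 35·507819 + 20255 = 17793920 → 445303939/17793920
APPEND 33: p_6 = 33·445303939 + 12708487 = 14707738474, q_6 = 33·17793920 + 507819 = 587707179 → 14707738474/587707179
APPEND 7: p_7 = 7·14707738474 + 445303939 = 103399473257, q_7 = 7·587707179 + 17793920 = 4131744173 → 103399473257/4131744173
APPEND 45: p_8 = 45·103399473257 + 14707738474 = 4667684035039, q_8 = 45·4131744173 + 587707179 = 186516194964 → 4667684035039/186516194964
APPEND 21: p_9 = 21·4667684035039 + 103399473257 = 98124764209076, q_9 = 21·186516194964 + 4131744173 = 3920971838417 → 98124764209076/3920971838417
APPEND 43: p_10 = 43·98124764209076 + 4667684035039 = 4224032545025307, q_10 = 43·3920971838417 + 186516194964 = 168788305246895 → 4224032545025307/168788305246895
APPEND 4: p_11 = 4·4224032545025307 + 98124764209076 = 16994254944310304, q_11 = 4·168788305246895 + 3920971838417 = 679074192825997 → 16994254944310304/679074192825997
APPEND 42: p_12 = 42·16994254944310304 + 4224032545025307 = 717982740206058075, q_12 = 42·679074192825997 + 168788305246895 = 28689904403938769 → 717982740206058075/28689904403938769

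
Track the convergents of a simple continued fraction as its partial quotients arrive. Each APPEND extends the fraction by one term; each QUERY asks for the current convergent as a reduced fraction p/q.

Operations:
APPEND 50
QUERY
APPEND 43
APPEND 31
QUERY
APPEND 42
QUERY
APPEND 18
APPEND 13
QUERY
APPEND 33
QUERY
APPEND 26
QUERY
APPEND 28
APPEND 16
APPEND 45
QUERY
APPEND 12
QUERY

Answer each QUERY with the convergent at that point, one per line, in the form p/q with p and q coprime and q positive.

50/1
66731/1334
2804853/56071
660007958/13194027
21830816699/436413503
568261242132/11359945105
11513369730896735/230160423445128
138415935361545272/2767032679309729

APPEND 50: p_0 = 50·1 + 0 = 50, q_0 = 50·0 + 1 = 1 → 50/1
APPEND 43: p_1 = 43·50 + 1 = 2151, q_1 = 43·1 + 0 = 43 → 2151/43
APPEND 31: p_2 = 31·2151 + 50 = 66731, q_2 = 31·43 + 1 = 1334 → 66731/1334
APPEND 42: p_3 = 42·66731 + 2151 = 2804853, q_3 = 42·1334 + 43 = 56071 → 2804853/56071
APPEND 18: p_4 = 18·2804853 + 66731 = 50554085, q_4 = 18·56071 + 1334 = 1010612 → 50554085/1010612
APPEND 13: p_5 = 13·50554085 + 2804853 = 660007958, q_5 = 13·1010612 + 56071 = 13194027 → 660007958/13194027
APPEND 33: p_6 = 33·660007958 + 50554085 = 21830816699, q_6 = 33·13194027 + 1010612 = 436413503 → 21830816699/436413503
APPEND 26: p_7 = 26·21830816699 + 660007958 = 568261242132, q_7 = 26·436413503 + 13194027 = 11359945105 → 568261242132/11359945105
APPEND 28: p_8 = 28·568261242132 + 21830816699 = 15933145596395, q_8 = 28·11359945105 + 436413503 = 318514876443 → 15933145596395/318514876443
APPEND 16: p_9 = 16·15933145596395 + 568261242132 = 255498590784452, q_9 = 16·318514876443 + 11359945105 = 5107597968193 → 255498590784452/5107597968193
APPEND 45: p_10 = 45·255498590784452 + 15933145596395 = 11513369730896735, q_10 = 45·5107597968193 + 318514876443 = 230160423445128 → 11513369730896735/230160423445128
APPEND 12: p_11 = 12·11513369730896735 + 255498590784452 = 138415935361545272, q_11 = 12·230160423445128 + 5107597968193 = 2767032679309729 → 138415935361545272/2767032679309729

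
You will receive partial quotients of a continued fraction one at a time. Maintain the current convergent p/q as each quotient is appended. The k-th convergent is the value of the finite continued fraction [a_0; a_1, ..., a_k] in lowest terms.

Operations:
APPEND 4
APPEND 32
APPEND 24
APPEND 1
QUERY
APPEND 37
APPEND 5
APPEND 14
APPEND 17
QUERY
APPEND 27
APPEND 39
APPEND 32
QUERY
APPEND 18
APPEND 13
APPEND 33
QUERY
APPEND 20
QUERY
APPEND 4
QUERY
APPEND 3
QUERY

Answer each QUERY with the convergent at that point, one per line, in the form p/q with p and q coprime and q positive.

APPEND 4: p_0 = 4·1 + 0 = 4, q_0 = 4·0 + 1 = 1 → 4/1
APPEND 32: p_1 = 32·4 + 1 = 129, q_1 = 32·1 + 0 = 32 → 129/32
APPEND 24: p_2 = 24·129 + 4 = 3100, q_2 = 24·32 + 1 = 769 → 3100/769
APPEND 1: p_3 = 1·3100 + 129 = 3229, q_3 = 1·769 + 32 = 801 → 3229/801
APPEND 37: p_4 = 37·3229 + 3100 = 122573, q_4 = 37·801 + 769 = 30406 → 122573/30406
APPEND 5: p_5 = 5·122573 + 3229 = 616094, q_5 = 5·30406 + 801 = 152831 → 616094/152831
APPEND 14: p_6 = 14·616094 + 122573 = 8747889, q_6 = 14·152831 + 30406 = 2170040 → 8747889/2170040
APPEND 17: p_7 = 17·8747889 + 616094 = 149330207, q_7 = 17·2170040 + 152831 = 37043511 → 149330207/37043511
APPEND 27: p_8 = 27·149330207 + 8747889 = 4040663478, q_8 = 27·37043511 + 2170040 = 1002344837 → 4040663478/1002344837
APPEND 39: p_9 = 39·4040663478 + 149330207 = 157735205849, q_9 = 39·1002344837 + 37043511 = 39128492154 → 157735205849/39128492154
APPEND 32: p_10 = 32·157735205849 + 4040663478 = 5051567250646, q_10 = 32·39128492154 + 1002344837 = 1253114093765 → 5051567250646/1253114093765
APPEND 18: p_11 = 18·5051567250646 + 157735205849 = 91085945717477, q_11 = 18·1253114093765 + 39128492154 = 22595182179924 → 91085945717477/22595182179924
APPEND 13: p_12 = 13·91085945717477 + 5051567250646 = 1189168861577847, q_12 = 13·22595182179924 + 1253114093765 = 294990482432777 → 1189168861577847/294990482432777
APPEND 33: p_13 = 33·1189168861577847 + 91085945717477 = 39333658377786428, q_13 = 33·294990482432777 + 22595182179924 = 9757281102461565 → 39333658377786428/9757281102461565
APPEND 20: p_14 = 20·39333658377786428 + 1189168861577847 = 787862336417306407, q_14 = 20·9757281102461565 + 294990482432777 = 195440612531664077 → 787862336417306407/195440612531664077
APPEND 4: p_15 = 4·787862336417306407 + 39333658377786428 = 3190783004047012056, q_15 = 4·195440612531664077 + 9757281102461565 = 791519731229117873 → 3190783004047012056/791519731229117873
APPEND 3: p_16 = 3·3190783004047012056 + 787862336417306407 = 10360211348558342575, q_16 = 3·791519731229117873 + 195440612531664077 = 2569999806219017696 → 10360211348558342575/2569999806219017696

3229/801
149330207/37043511
5051567250646/1253114093765
39333658377786428/9757281102461565
787862336417306407/195440612531664077
3190783004047012056/791519731229117873
10360211348558342575/2569999806219017696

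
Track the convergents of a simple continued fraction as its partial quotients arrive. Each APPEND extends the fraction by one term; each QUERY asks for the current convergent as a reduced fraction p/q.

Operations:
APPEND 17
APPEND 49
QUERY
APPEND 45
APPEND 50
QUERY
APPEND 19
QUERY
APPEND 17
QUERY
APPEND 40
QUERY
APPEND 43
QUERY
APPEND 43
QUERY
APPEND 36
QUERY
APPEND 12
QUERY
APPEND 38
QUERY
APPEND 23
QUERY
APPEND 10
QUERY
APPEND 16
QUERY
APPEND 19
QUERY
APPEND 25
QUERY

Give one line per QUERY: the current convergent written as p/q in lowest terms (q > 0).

APPEND 17: p_0 = 17·1 + 0 = 17, q_0 = 17·0 + 1 = 1 → 17/1
APPEND 49: p_1 = 49·17 + 1 = 834, q_1 = 49·1 + 0 = 49 → 834/49
APPEND 45: p_2 = 45·834 + 17 = 37547, q_2 = 45·49 + 1 = 2206 → 37547/2206
APPEND 50: p_3 = 50·37547 + 834 = 1878184, q_3 = 50·2206 + 49 = 110349 → 1878184/110349
APPEND 19: p_4 = 19·1878184 + 37547 = 35723043, q_4 = 19·110349 + 2206 = 2098837 → 35723043/2098837
APPEND 17: p_5 = 17·35723043 + 1878184 = 609169915, q_5 = 17·2098837 + 110349 = 35790578 → 609169915/35790578
APPEND 40: p_6 = 40·609169915 + 35723043 = 24402519643, q_6 = 40·35790578 + 2098837 = 1433721957 → 24402519643/1433721957
APPEND 43: p_7 = 43·24402519643 + 609169915 = 1049917514564, q_7 = 43·1433721957 + 35790578 = 61685834729 → 1049917514564/61685834729
APPEND 43: p_8 = 43·1049917514564 + 24402519643 = 45170855645895, q_8 = 43·61685834729 + 1433721957 = 2653924615304 → 45170855645895/2653924615304
APPEND 36: p_9 = 36·45170855645895 + 1049917514564 = 1627200720766784, q_9 = 36·2653924615304 + 61685834729 = 95602971985673 → 1627200720766784/95602971985673
APPEND 12: p_10 = 12·1627200720766784 + 45170855645895 = 19571579504847303, q_10 = 12·95602971985673 + 2653924615304 = 1149889588443380 → 19571579504847303/1149889588443380
APPEND 38: p_11 = 38·19571579504847303 + 1627200720766784 = 745347221904964298, q_11 = 38·1149889588443380 + 95602971985673 = 43791407332834113 → 745347221904964298/43791407332834113
APPEND 23: p_12 = 23·745347221904964298 + 19571579504847303 = 17162557683319026157, q_12 = 23·43791407332834113 + 1149889588443380 = 1008352258243627979 → 17162557683319026157/1008352258243627979
APPEND 10: p_13 = 10·17162557683319026157 + 745347221904964298 = 172370924055095225868, q_13 = 10·1008352258243627979 + 43791407332834113 = 10127313989769113903 → 172370924055095225868/10127313989769113903
APPEND 16: p_14 = 16·172370924055095225868 + 17162557683319026157 = 2775097342564842640045, q_14 = 16·10127313989769113903 + 1008352258243627979 = 163045376094549450427 → 2775097342564842640045/163045376094549450427
APPEND 19: p_15 = 19·2775097342564842640045 + 172370924055095225868 = 52899220432787105386723, q_15 = 19·163045376094549450427 + 10127313989769113903 = 3107989459786208672016 → 52899220432787105386723/3107989459786208672016
APPEND 25: p_16 = 25·52899220432787105386723 + 2775097342564842640045 = 1325255608162242477308120, q_16 = 25·3107989459786208672016 + 163045376094549450427 = 77862781870749766250827 → 1325255608162242477308120/77862781870749766250827

834/49
1878184/110349
35723043/2098837
609169915/35790578
24402519643/1433721957
1049917514564/61685834729
45170855645895/2653924615304
1627200720766784/95602971985673
19571579504847303/1149889588443380
745347221904964298/43791407332834113
17162557683319026157/1008352258243627979
172370924055095225868/10127313989769113903
2775097342564842640045/163045376094549450427
52899220432787105386723/3107989459786208672016
1325255608162242477308120/77862781870749766250827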